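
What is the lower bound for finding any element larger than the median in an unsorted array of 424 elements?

To find an element larger than the median of 424 elements, we must see Omega(n) elements. Without seeing enough elements, an adversary can make any unseen element the median.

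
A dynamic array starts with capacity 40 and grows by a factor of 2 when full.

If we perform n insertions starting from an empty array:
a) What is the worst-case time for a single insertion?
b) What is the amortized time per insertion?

(a) Worst-case single insertion: O(n) -- when the array is full at capacity c, the resize copies all c elements, and c can be Theta(n).
(b) Resizes happen at sizes 40, 80, 160, ... Total copy cost for n insertions: 40 + 80 + ... = O(n) (geometric series with ratio 1/2). Amortized cost per insertion: O(n)/n = O(1).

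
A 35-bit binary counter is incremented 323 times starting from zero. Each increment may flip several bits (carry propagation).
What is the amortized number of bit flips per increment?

Bit i flips on every 2^i-th increment, so over 323 increments bit i flips floor(323/2^i) times. Summing over i: total flips < 2 * 323. Amortized: < 2 = O(1) per increment.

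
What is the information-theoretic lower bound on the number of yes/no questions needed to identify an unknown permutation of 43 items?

There are 43! = 60415263063373835637355132068513997507264512000000000 permutations. Each yes/no question gives at most 1 bit, so at least ceil(log_2(60415263063373835637355132068513997507264512000000000)) = 176 questions are needed.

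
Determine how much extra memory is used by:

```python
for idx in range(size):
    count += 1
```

Space complexity: O(1).
Only a constant amount of auxiliary storage is used; nothing grows with n.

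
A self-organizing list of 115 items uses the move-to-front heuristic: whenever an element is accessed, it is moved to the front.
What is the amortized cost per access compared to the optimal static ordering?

With potential Phi = number of inversions between the MTF list and the optimal static list (at most C(115,2)), each access has amortized cost at most 2 * (cost under optimal static ordering). This is the move-to-front 2-competitiveness result.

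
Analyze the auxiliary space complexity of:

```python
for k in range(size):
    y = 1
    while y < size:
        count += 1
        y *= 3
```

Space complexity: O(1).
Only a constant amount of auxiliary storage is used; nothing grows with n.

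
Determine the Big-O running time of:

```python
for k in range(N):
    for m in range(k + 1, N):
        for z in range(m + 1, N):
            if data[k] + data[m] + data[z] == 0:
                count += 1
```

Time complexity: O(n^3).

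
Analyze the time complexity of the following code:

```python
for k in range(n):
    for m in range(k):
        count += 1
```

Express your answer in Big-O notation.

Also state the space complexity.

Time complexity: O(n^2).
Space complexity: O(1).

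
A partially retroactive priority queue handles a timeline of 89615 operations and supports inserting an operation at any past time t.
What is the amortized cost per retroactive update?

Partially retroactive priority queues (Demaine-Iacono-Langerman) allow updates at past times with queries only at the present. With a balanced BST over the m = 89615 timeline events tracking bridges, each retroactive insert or delete is O(log m) amortized.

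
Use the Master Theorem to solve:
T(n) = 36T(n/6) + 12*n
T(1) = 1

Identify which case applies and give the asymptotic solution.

a=36, b=6, f(n)=12*n.
log_6(36) = 2 > 1.
Since f(n) = O(n^1) is polynomially smaller than n^2, Case 1 applies.
T(n) = Theta(n^2).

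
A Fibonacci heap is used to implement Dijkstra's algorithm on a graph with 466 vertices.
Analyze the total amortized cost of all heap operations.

Dijkstra performs 466 insert, 466 extract-min, and at most E decrease-key operations. With Fibonacci heap: insert O(1) amortized, extract-min O(log n) amortized, decrease-key O(1) amortized. Total with n = 466: O(n * 1 + n * log n + E * 1) = O(n log n + E).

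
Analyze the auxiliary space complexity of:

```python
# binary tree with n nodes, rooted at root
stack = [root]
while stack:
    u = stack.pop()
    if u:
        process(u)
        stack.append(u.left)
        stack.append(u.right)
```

Space complexity: O(n).
Auxiliary storage grows linearly with the input size n in the worst case.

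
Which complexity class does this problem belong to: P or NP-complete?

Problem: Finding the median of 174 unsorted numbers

This problem is in P: linear-time selection (median-of-medians) runs in O(n).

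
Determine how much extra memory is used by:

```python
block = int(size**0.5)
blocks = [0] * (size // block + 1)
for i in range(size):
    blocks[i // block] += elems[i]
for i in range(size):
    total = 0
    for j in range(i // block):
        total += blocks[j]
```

Space complexity: O(sqrt(n)).
Storage scales with sqrt(n).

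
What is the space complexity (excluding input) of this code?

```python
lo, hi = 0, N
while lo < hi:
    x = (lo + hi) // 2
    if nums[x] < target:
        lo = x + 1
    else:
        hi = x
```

Space complexity: O(1).
Only a constant amount of auxiliary storage is used; nothing grows with n.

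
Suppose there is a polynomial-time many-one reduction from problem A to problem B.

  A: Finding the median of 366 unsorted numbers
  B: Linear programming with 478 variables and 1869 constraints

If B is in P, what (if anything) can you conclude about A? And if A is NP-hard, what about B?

A poly-time reduction A <=_p B means any A-instance can be transformed to a B-instance in poly time.
If B is in P: compose the reduction with B's poly-time algorithm to solve A in poly time, so A is in P.
If A is NP-hard: every NP problem reduces to A, which reduces to B; composing reductions, every NP problem reduces to B, so B is NP-hard.
(Here in fact A is P and B is P.)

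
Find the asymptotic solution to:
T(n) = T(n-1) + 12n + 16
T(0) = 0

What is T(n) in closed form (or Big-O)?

Dominant term in sum is 12*sum(i, i=1..n) = 12*n*(n+1)/2 = O(n^2).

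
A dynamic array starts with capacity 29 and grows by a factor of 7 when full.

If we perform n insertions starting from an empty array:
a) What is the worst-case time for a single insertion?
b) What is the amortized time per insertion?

(a) Worst-case single insertion: O(n) -- when the array is full at capacity c, the resize copies all c elements, and c can be Theta(n).
(b) Resizes happen at sizes 29, 203, 1421, ... Total copy cost for n insertions: 29 + 203 + ... = O(n) (geometric series with ratio 1/7). Amortized cost per insertion: O(n)/n = O(1).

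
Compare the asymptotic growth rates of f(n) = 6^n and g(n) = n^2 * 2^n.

f(n) = 6^n grows faster: 6^n / (n^2 2^n) = (6/2)^n / n^2 -> infinity since 6/2 > 1.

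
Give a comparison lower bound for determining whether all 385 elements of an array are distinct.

In the algebraic decision-tree model, the YES region for element distinctness on 385 elements has 385! connected components (one per ordering). Ben-Or's theorem then gives a lower bound of Omega(log(n!)) = Omega(n log n).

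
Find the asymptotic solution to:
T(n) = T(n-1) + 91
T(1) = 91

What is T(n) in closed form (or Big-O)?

Unrolling: T(n) = T(n-1) + 91 = T(n-2) + 2*91 = ... = T(1) + (n-1)*91 = 91 + (n-1)*91 = 91n.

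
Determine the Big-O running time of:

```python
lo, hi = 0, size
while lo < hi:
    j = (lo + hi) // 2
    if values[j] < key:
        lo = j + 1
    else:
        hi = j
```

Time complexity: O(log n).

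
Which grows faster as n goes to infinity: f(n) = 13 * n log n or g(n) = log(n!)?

f(n) = 13 * n log n and g(n) = log(n!) are Theta of each other: Stirling: log(n!) = n log n - n + O(log n) = Theta(n log n); the constant 13 doesn't change the Theta class.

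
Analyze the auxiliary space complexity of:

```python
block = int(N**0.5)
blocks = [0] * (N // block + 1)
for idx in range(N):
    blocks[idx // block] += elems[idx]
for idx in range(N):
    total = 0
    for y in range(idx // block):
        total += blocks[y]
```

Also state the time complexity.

Space complexity: O(sqrt(n)).
Storage scales with sqrt(n).
Time complexity: O(n * sqrt(n)).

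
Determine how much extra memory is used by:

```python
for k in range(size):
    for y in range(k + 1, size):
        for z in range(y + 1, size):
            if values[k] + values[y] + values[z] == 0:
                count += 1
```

Space complexity: O(1).
Only a constant amount of auxiliary storage is used; nothing grows with n.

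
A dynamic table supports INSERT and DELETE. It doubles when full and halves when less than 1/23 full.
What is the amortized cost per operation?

Using potential function Phi = |2*num_items - table_size| when load > 1/2, and Phi = table_size/2 - num_items otherwise. The gap of 1/23 vs 1/2 for shrinking prevents thrashing. Both insert and delete have O(1) amortized cost.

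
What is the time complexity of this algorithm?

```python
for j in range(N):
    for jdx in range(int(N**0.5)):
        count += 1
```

Time complexity: O(n * sqrt(n)).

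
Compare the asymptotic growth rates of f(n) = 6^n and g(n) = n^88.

f(n) = 6^n grows faster: any exponential with base > 1 dominates every polynomial.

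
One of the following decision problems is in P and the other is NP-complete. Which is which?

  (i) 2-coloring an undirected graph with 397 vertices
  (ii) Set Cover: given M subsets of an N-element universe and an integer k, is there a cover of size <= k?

(i) is P: 2-coloring is bipartiteness testing via BFS, O(V+E).
(ii) is NP-complete: one of Karp's 21 NP-complete problems (with k part of the input).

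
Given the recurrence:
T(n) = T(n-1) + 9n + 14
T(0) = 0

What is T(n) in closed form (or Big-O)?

Dominant term in sum is 9*sum(i, i=1..n) = 9*n*(n+1)/2 = O(n^2).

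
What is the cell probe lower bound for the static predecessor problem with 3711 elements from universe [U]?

The Patrascu-Thorup lower bound shows any data structure on n = 3711 elements using O(n * polylog(n)) space requires Omega(log log U) query time. van Emde Boas trees achieve O(log log U) with O(U) space.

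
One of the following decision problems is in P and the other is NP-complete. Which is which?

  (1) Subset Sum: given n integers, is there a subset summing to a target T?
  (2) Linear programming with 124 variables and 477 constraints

(1) is NP-complete: one of Karp's 21 NP-complete problems.
(2) is P: the ellipsoid and interior-point methods run in polynomial time.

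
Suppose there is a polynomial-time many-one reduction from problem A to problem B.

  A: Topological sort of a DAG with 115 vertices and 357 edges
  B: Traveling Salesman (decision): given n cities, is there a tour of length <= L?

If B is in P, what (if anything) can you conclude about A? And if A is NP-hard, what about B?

A poly-time reduction A <=_p B means any A-instance can be transformed to a B-instance in poly time.
If B is in P: compose the reduction with B's poly-time algorithm to solve A in poly time, so A is in P.
If A is NP-hard: every NP problem reduces to A, which reduces to B; composing reductions, every NP problem reduces to B, so B is NP-hard.
(Here in fact A is P and B is NP-complete.)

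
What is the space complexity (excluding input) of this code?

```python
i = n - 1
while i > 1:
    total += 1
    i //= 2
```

Space complexity: O(1).
Only a constant amount of auxiliary storage is used; nothing grows with n.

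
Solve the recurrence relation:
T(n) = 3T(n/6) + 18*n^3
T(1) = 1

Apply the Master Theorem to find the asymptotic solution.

a=3, b=6, f(n)=18*n^3. log_6(3) = 0.6131 < 3. Case 3: T(n) = O(n^3).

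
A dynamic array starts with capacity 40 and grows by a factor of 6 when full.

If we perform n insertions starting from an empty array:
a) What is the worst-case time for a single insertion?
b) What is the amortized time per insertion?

(a) Worst-case single insertion: O(n) -- when the array is full at capacity c, the resize copies all c elements, and c can be Theta(n).
(b) Resizes happen at sizes 40, 240, 1440, ... Total copy cost for n insertions: 40 + 240 + ... = O(n) (geometric series with ratio 1/6). Amortized cost per insertion: O(n)/n = O(1).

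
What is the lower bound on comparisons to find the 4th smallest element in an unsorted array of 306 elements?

Finding the 4th smallest of 306 elements requires Omega(n) comparisons. Every element must participate in at least one comparison; otherwise it could be the 4th smallest.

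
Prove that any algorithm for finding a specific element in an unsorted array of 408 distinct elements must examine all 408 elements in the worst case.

Adversary argument: if the algorithm examines fewer than 408 elements, the adversary places the target in an unexamined position. The algorithm cannot distinguish 'not present' from 'in unexamined position'.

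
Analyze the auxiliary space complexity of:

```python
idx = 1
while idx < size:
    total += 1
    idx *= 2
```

Space complexity: O(1).
Only a constant amount of auxiliary storage is used; nothing grows with n.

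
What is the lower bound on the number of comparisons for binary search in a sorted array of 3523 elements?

With 3523 possible positions, we need at least ceil(log_2(3523)) = 12 comparisons. Each comparison splits the remaining candidates by at most half.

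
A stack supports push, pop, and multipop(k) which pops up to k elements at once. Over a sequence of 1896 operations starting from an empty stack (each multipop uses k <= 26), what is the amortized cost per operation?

Each element is pushed exactly once and popped at most once (whether by pop or as part of a multipop). So the total number of individual pops over the whole sequence is at most the number of pushes, which is at most 1896. Total work <= 2 * 1896, hence O(1) amortized per operation.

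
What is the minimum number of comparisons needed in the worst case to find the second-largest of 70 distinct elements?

Lower bound: finding the max needs 70-1 comparisons. By the adversary weight-doubling argument, the max must personally win >= ceil(log_2(70)) = 7 comparisons; the 2nd-largest is among those 7 losers, needing 7-1 more comparisons. Total >= 70-1 + 7-1 = 75. A balanced knockout tournament achieves this.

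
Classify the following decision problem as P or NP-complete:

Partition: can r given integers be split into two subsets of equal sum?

This problem is NP-complete: Subset Sum reduces to it (one of Karp's 21 NP-complete problems).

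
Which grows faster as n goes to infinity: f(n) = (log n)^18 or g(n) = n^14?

g(n) = n^14 grows faster: any positive polynomial dominates any polylog.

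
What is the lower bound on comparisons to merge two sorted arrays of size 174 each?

To merge two sorted arrays of size 174, we need at least 347 comparisons in the worst case. An adversary can force every element to be compared.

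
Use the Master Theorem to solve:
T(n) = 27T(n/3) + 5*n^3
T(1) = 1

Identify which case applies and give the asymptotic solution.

a=27, b=3, f(n)=5*n^3.
log_3(27) = 3, so n^(log_b(a)) = n^3.
f(n) = Theta(n^3), so Case 2 applies.
T(n) = Theta(n^3 log n).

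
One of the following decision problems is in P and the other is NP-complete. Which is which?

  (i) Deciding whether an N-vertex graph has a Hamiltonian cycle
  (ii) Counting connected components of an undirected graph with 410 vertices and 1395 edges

(i) is NP-complete: one of Karp's 21 NP-complete problems.
(ii) is P: BFS/DFS visits each vertex and edge once: O(V+E).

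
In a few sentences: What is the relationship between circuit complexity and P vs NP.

A language is in P iff it has polynomial-size uniform circuit families. P/poly contains all languages decidable by polynomial-size circuits (even non-uniform). If NP is not in P/poly, then P != NP. Proving super-polynomial circuit lower bounds for an NP problem would separate P from NP.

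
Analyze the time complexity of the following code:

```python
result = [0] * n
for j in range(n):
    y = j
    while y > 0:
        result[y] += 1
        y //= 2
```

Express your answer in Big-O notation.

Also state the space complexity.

Time complexity: O(n log n).
Space complexity: O(n).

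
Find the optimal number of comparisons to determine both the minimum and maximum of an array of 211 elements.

Naive approach: 420 comparisons (210 for max + 210 for min).
Optimal: Compare elements in pairs first (floor(n/2) = 105 comparisons), then find max among winners and min among losers (105 comparisons each).
Total: ceil(3n/2) - 2 = 315 comparisons. An adversary argument shows this is also a lower bound.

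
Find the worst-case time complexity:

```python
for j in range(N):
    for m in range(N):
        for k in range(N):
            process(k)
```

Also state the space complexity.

Time complexity: O(n^3).
Space complexity: O(1).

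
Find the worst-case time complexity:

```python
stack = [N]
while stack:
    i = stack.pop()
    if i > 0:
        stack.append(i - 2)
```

Time complexity: O(n).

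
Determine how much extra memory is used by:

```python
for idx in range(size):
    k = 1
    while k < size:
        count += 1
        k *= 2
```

Space complexity: O(1).
Only a constant amount of auxiliary storage is used; nothing grows with n.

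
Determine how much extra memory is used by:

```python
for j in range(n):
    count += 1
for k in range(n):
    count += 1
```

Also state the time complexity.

Space complexity: O(1).
Only a constant amount of auxiliary storage is used; nothing grows with n.
Time complexity: O(n).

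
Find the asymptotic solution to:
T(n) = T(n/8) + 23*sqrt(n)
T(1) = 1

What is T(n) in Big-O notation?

Each level contributes sqrt(n/8^k). Geometric series with ratio 1/sqrt(8) < 1 sums to O(sqrt(n)).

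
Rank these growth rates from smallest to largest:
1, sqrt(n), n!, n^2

Ordered by growth rate: 1 < sqrt(n) < n^2 < n!.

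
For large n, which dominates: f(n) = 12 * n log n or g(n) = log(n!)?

f(n) = 12 * n log n and g(n) = log(n!) are Theta of each other: Stirling: log(n!) = n log n - n + O(log n) = Theta(n log n); the constant 12 doesn't change the Theta class.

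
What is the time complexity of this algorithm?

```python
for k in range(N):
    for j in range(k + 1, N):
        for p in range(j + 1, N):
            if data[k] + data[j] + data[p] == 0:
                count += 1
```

Time complexity: O(n^3).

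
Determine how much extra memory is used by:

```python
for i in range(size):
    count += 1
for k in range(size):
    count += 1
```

Space complexity: O(1).
Only a constant amount of auxiliary storage is used; nothing grows with n.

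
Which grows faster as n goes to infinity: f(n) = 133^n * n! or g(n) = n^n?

f(n) = 133^n * n! grows faster: by Stirling n! ~ sqrt(2 pi n)(n/e)^n, so 133^n n! / n^n ~ (133/e)^n sqrt(2 pi n) -> infinity since 133/e > 1.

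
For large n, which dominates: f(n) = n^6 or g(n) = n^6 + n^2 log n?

f(n) = n^6 and g(n) = n^6 + n^2 log n are Theta of each other: the lower-order n^2 log n term is o(n^6); both are Theta(n^6).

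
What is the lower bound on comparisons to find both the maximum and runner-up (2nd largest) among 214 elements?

Lower bound: finding the max needs 214-1 comparisons. By an adversary weight-doubling argument, the maximum element must personally win at least ceil(log_2(214)) = 8 comparisons in any correct algorithm. The 2nd largest is among those 8 direct losers, and distinguishing it requires 8-1 more comparisons. Total >= 214-1 + 8-1 = 220. A balanced tournament achieves this bound exactly.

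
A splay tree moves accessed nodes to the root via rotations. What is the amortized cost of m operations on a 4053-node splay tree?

Using a potential function Phi = sum of log(size of subtree) for each node, each splay operation has amortized cost O(log n) where n = 4053. Bad individual operations (O(n)) are offset by decreased potential.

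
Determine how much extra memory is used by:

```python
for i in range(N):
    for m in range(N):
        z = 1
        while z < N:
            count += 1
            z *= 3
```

Space complexity: O(1).
Only a constant amount of auxiliary storage is used; nothing grows with n.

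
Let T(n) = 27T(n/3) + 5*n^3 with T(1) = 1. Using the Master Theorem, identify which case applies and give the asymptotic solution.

a=27, b=3, f(n)=5*n^3.
log_3(27) = 3, so n^(log_b(a)) = n^3.
f(n) = Theta(n^3), so Case 2 applies.
T(n) = Theta(n^3 log n).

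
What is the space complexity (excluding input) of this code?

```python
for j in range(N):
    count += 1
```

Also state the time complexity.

Space complexity: O(1).
Only a constant amount of auxiliary storage is used; nothing grows with n.
Time complexity: O(n).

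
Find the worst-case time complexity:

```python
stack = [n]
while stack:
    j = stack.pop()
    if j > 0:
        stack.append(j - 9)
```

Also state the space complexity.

Time complexity: O(n).
Space complexity: O(1).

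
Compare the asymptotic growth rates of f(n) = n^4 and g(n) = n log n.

f(n) = n^4 grows faster: n^4 / (n log n) = n^3/log n -> infinity.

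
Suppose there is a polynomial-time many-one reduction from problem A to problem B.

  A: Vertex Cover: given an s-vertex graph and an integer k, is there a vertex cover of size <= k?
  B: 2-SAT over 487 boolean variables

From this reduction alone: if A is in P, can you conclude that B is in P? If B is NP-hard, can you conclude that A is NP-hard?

A poly-time reduction A <=_p B transfers tractability DOWN (B easy => A easy) and hardness UP (A hard => B hard), not the reverse.
From A in P, the reduction alone does NOT give B in P: any problem in P trivially reduces to SAT, yet SAT is not known to be in P.
From B NP-hard, the reduction alone does NOT give A NP-hard: again, easy problems reduce to hard ones.
(Here in fact A is NP-complete and B is in P, so no such reduction is known -- its existence would imply P = NP; the analysis concerns only what the assumed reduction would or would not let you conclude.)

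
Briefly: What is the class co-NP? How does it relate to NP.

co-NP is the class of problems whose complement is in NP. A problem is in co-NP if 'no' instances have short proofs. NP and co-NP may or may not be equal. If NP != co-NP, then P != NP. Tautology (is a formula always true?) is in co-NP.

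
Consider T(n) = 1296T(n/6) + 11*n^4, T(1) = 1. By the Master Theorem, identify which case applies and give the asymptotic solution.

a=1296, b=6, f(n)=11*n^4.
log_6(1296) = 4, so n^(log_b(a)) = n^4.
f(n) = Theta(n^4), so Case 2 applies.
T(n) = Theta(n^4 log n).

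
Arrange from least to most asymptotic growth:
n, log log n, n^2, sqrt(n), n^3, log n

Ordered by growth rate: log log n < log n < sqrt(n) < n < n^2 < n^3.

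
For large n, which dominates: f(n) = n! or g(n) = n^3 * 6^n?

f(n) = n! grows faster: by Stirling n! ~ (n/e)^n sqrt(2*pi*n); (n/e)^n eventually dominates n^3 * 6^n.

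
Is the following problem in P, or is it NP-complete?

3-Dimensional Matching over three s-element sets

This problem is NP-complete: one of Karp's 21 NP-complete problems.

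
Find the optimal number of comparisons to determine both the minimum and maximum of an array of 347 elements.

Naive approach: 692 comparisons (346 for max + 346 for min).
Optimal: Compare elements in pairs first (floor(n/2) = 173 comparisons), then find max among winners and min among losers (173 comparisons each).
Total: ceil(3n/2) - 2 = 519 comparisons. An adversary argument shows this is also a lower bound.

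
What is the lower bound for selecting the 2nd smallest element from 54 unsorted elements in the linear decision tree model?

Selecting the 2nd smallest of 54 elements requires Omega(n) comparisons. Every element must be compared at least once. The BFPRT algorithm achieves O(n), making this tight.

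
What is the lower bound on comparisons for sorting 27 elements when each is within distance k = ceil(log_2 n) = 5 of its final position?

Partition the 27 positions into floor(n/k) blocks of k = 5 consecutive positions; any permutation within a block keeps every element within k of its final position, so there are at least (k!)^(n/k) distinguishable inputs. Lower bound: log_2((k!)^(n/k)) = (n/k) * log_2(k!) = Theta(n log k); with k = ceil(log_2 n), this is Omega(n log log n).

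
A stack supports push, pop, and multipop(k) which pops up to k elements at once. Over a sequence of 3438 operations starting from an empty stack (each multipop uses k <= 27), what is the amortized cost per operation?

Each element is pushed exactly once and popped at most once (whether by pop or as part of a multipop). So the total number of individual pops over the whole sequence is at most the number of pushes, which is at most 3438. Total work <= 2 * 3438, hence O(1) amortized per operation.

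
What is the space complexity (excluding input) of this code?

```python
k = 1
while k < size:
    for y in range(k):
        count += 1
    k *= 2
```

Space complexity: O(1).
Only a constant amount of auxiliary storage is used; nothing grows with n.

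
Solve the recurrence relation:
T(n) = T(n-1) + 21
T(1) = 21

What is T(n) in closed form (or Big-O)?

Unrolling: T(n) = T(n-1) + 21 = T(n-2) + 2*21 = ... = T(1) + (n-1)*21 = 21 + (n-1)*21 = 21n.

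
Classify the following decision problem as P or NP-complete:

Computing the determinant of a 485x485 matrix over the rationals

This problem is in P: Gaussian elimination runs in O(n^3).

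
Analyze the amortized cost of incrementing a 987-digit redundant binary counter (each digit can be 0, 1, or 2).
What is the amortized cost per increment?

A redundant counter on 987 digits allows digit values 0, 1, 2. Increment adds 1 to the least significant digit and carries any 2 to a 0 plus +1 on the next digit. With potential Phi = (number of 2-digits), each increment does O(1) actual work plus a chain of carries, each of which decreases Phi by 1. Amortized O(1).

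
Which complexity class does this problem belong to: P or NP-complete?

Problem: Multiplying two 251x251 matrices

This problem is in P: the schoolbook algorithm runs in O(n^3).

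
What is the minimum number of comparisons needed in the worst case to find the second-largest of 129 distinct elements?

Lower bound: finding the max needs 129-1 comparisons. By the adversary weight-doubling argument, the max must personally win >= ceil(log_2(129)) = 8 comparisons; the 2nd-largest is among those 8 losers, needing 8-1 more comparisons. Total >= 129-1 + 8-1 = 135. A balanced knockout tournament achieves this.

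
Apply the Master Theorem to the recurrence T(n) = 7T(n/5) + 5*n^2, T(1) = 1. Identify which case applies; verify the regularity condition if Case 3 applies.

a=7, b=5, f(n)=5*n^2.
log_5(7) = 1.209 < 2.
f(n) = Omega(n^(1.209+epsilon)) for some epsilon > 0, so Case 3 is the candidate.
Regularity: a*f(n/b) = 7*5*(n/5)^2 = (7/25)*5*n^2 <= c*f(n) with c = 7/25 < 1. Satisfied.
Case 3: T(n) = Theta(n^2).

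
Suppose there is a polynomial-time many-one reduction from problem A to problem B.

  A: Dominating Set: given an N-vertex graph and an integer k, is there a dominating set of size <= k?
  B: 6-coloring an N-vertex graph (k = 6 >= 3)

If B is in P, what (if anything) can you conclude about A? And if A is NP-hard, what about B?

A poly-time reduction A <=_p B means any A-instance can be transformed to a B-instance in poly time.
If B is in P: compose the reduction with B's poly-time algorithm to solve A in poly time, so A is in P.
If A is NP-hard: every NP problem reduces to A, which reduces to B; composing reductions, every NP problem reduces to B, so B is NP-hard.
(Here in fact A is NP-complete and B is NP-complete.)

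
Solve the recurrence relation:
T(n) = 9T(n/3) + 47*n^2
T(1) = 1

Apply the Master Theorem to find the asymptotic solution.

a=9, b=3, f(n)=47*n^2. log_3(9) = 2. Case 2: T(n) = O(n^2 log n).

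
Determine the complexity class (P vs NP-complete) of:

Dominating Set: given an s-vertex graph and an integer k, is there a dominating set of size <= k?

This problem is NP-complete: reduces from Set Cover (with k part of the input).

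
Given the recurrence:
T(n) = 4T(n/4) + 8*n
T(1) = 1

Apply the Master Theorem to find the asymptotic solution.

a=4, b=4, f(n)=8*n. log_4(4) = 1. Case 2: T(n) = O(n log n).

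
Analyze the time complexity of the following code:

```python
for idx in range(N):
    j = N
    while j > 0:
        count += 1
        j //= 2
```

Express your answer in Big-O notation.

Time complexity: O(n log n).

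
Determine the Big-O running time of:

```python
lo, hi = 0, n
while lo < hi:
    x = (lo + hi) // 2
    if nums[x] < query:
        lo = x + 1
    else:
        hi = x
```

Time complexity: O(log n).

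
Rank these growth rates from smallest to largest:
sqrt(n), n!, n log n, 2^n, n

Ordered by growth rate: sqrt(n) < n < n log n < 2^n < n!.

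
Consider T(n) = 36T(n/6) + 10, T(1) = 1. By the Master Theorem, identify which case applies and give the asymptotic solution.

a=36, b=6, f(n)=10.
log_6(36) = 2 > 0.
Since f(n) = O(n^0) is polynomially smaller than n^2, Case 1 applies.
T(n) = Theta(n^2).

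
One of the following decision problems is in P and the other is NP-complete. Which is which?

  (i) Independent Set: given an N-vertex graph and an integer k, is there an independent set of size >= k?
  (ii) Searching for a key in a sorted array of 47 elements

(i) is NP-complete: complement of Clique (with k part of the input).
(ii) is P: binary search runs in O(log n).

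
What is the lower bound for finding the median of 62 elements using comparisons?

To find the median of 62 elements, every element must be compared at least once, so the lower bound is Omega(n). The BFPRT algorithm achieves O(n), making this tight.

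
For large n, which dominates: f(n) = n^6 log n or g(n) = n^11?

g(n) = n^11 grows faster: n^11 / (n^6 log n) = n^5/log n -> infinity.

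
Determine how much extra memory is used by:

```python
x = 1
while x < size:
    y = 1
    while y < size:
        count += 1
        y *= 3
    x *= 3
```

Space complexity: O(1).
Only a constant amount of auxiliary storage is used; nothing grows with n.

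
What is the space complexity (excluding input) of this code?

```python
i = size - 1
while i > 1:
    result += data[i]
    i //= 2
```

Space complexity: O(1).
Only a constant amount of auxiliary storage is used; nothing grows with n.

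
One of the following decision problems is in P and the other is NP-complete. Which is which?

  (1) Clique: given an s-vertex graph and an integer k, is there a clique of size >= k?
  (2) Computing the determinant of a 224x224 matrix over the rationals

(1) is NP-complete: complement of Independent Set / Vertex Cover (with k part of the input).
(2) is P: Gaussian elimination runs in O(n^3).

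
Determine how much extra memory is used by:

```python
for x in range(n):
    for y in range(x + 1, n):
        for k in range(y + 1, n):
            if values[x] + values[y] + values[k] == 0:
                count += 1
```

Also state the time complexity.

Space complexity: O(1).
Only a constant amount of auxiliary storage is used; nothing grows with n.
Time complexity: O(n^3).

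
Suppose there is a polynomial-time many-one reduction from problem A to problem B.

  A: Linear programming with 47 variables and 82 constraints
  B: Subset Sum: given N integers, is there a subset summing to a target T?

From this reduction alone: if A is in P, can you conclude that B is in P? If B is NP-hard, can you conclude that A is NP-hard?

A poly-time reduction A <=_p B transfers tractability DOWN (B easy => A easy) and hardness UP (A hard => B hard), not the reverse.
From A in P, the reduction alone does NOT give B in P: any problem in P trivially reduces to SAT, yet SAT is not known to be in P.
From B NP-hard, the reduction alone does NOT give A NP-hard: again, easy problems reduce to hard ones.
(Here in fact A is P and B is NP-complete.)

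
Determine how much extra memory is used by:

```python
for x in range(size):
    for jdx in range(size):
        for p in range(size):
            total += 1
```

Space complexity: O(1).
Only a constant amount of auxiliary storage is used; nothing grows with n.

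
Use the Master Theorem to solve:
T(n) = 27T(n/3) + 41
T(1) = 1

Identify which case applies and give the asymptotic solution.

a=27, b=3, f(n)=41.
log_3(27) = 3 > 0.
Since f(n) = O(n^0) is polynomially smaller than n^3, Case 1 applies.
T(n) = Theta(n^3).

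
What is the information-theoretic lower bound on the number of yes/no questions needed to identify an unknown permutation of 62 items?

There are 62! = 31469973260387937525653122354950764088012280797258232192163168247821107200000000000000 permutations. Each yes/no question gives at most 1 bit, so at least ceil(log_2(31469973260387937525653122354950764088012280797258232192163168247821107200000000000000)) = 285 questions are needed.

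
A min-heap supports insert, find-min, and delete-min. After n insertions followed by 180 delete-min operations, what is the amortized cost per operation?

Insert takes O(log n) worst case. Delete-min takes O(log n). Over a sequence of n inserts and 180 delete-mins, total cost is O((n + 180) log n). Amortized per operation: O(log n).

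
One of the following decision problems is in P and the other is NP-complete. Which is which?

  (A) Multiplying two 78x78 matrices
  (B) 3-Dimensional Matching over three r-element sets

(A) is P: the schoolbook algorithm runs in O(n^3).
(B) is NP-complete: one of Karp's 21 NP-complete problems.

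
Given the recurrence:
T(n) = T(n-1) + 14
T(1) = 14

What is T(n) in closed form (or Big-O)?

Unrolling: T(n) = T(n-1) + 14 = T(n-2) + 2*14 = ... = T(1) + (n-1)*14 = 14 + (n-1)*14 = 14n.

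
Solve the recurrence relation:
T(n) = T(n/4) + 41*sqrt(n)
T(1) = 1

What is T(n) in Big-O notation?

Each level contributes sqrt(n/4^k). Geometric series with ratio 1/sqrt(4) < 1 sums to O(sqrt(n)).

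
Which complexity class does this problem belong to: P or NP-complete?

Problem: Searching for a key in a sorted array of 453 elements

This problem is in P: binary search runs in O(log n).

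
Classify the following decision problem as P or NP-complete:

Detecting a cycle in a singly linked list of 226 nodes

This problem is in P: Floyd's tortoise-and-hare runs in O(n) time, O(1) space.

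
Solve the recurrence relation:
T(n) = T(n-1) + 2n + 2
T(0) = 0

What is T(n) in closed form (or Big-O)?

Dominant term in sum is 2*sum(i, i=1..n) = 2*n*(n+1)/2 = O(n^2).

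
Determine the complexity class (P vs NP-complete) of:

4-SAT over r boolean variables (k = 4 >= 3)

This problem is NP-complete: 3-SAT is NP-complete (Cook-Levin); k-SAT for k>=3 reduces from 3-SAT.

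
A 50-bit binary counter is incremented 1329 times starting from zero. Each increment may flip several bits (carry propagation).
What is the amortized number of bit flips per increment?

Bit i flips on every 2^i-th increment, so over 1329 increments bit i flips floor(1329/2^i) times. Summing over i: total flips < 2 * 1329. Amortized: < 2 = O(1) per increment.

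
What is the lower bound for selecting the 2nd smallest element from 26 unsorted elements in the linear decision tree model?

Selecting the 2nd smallest of 26 elements requires Omega(n) comparisons. Every element must be compared at least once. The BFPRT algorithm achieves O(n), making this tight.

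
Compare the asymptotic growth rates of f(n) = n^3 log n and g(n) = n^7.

g(n) = n^7 grows faster: n^7 / (n^3 log n) = n^4/log n -> infinity.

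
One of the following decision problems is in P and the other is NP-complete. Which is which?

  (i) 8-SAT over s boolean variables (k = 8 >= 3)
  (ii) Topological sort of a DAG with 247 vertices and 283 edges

(i) is NP-complete: 3-SAT is NP-complete (Cook-Levin); k-SAT for k>=3 reduces from 3-SAT.
(ii) is P: DFS-based topological sort runs in O(V+E).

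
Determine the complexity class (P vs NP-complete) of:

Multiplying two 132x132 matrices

This problem is in P: the schoolbook algorithm runs in O(n^3).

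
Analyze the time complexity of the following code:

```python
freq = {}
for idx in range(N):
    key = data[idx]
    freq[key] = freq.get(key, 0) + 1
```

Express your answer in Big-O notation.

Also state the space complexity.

Time complexity: O(n).
Space complexity: O(n).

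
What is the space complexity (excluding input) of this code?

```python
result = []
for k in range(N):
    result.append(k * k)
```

Space complexity: O(n).
Auxiliary storage grows linearly with the input size n in the worst case.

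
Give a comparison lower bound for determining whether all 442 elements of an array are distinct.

In the algebraic decision-tree model, the YES region for element distinctness on 442 elements has 442! connected components (one per ordering). Ben-Or's theorem then gives a lower bound of Omega(log(n!)) = Omega(n log n).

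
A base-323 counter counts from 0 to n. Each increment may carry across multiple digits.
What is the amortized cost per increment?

Digit at position i changes every 323^i increments. Total digit changes over n increments: n * 323/(323-1) = O(n). Amortized: O(1).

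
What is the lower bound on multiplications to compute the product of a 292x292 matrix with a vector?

A 292x292 matrix-vector product has 292 inner products of length 292. Output depends on all 292^2 = 85264 matrix entries. At least 85264 multiplications needed.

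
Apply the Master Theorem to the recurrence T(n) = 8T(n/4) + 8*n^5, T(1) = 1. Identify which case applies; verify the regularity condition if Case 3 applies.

a=8, b=4, f(n)=8*n^5.
log_4(8) = 1.5 < 5.
f(n) = Omega(n^(1.5+epsilon)) for some epsilon > 0, so Case 3 is the candidate.
Regularity: a*f(n/b) = 8*8*(n/4)^5 = (8/1024)*8*n^5 <= c*f(n) with c = 8/1024 < 1. Satisfied.
Case 3: T(n) = Theta(n^5).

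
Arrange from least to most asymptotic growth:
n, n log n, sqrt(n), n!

Ordered by growth rate: sqrt(n) < n < n log n < n!.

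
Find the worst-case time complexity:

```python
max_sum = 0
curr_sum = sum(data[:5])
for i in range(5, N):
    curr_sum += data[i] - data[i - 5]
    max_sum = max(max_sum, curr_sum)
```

Time complexity: O(n).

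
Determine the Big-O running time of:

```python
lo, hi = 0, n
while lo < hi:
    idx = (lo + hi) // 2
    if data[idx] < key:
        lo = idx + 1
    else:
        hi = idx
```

Time complexity: O(log n).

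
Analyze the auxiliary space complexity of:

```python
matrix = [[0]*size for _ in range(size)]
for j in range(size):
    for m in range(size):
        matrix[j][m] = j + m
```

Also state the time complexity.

Space complexity: O(n^2).
A 2D structure of size n x n is allocated.
Time complexity: O(n^2).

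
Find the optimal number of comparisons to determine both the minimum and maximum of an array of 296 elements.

Naive approach: 590 comparisons (295 for max + 295 for min).
Optimal: Compare elements in pairs first (floor(n/2) = 148 comparisons), then find max among winners and min among losers (147 comparisons each).
Total: ceil(3n/2) - 2 = 442 comparisons. An adversary argument shows this is also a lower bound.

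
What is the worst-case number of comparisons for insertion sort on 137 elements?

Insertion sort on reverse-sorted input: 1 + 2 + ... + (137-1) = 9316 comparisons.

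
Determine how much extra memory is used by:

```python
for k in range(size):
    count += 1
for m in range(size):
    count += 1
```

Space complexity: O(1).
Only a constant amount of auxiliary storage is used; nothing grows with n.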